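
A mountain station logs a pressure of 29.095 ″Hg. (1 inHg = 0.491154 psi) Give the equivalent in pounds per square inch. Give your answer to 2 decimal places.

14.29 psi

1 inHg = 0.491154 psi, so 29.095 × 0.491154 = 14.29 psi.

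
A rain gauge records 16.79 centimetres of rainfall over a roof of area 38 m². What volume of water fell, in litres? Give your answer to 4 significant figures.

6380 litres

Depth: 16.79 cm × 10 = 167.9 mm.
1 mm over 1 m² is 1 L, so volume = 167.9 × 38 = 6380.2 L ≈ 6380 L.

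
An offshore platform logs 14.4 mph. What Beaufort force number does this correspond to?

Beaufort force 4

14.4 mph = 6.4 m/s, which is Beaufort 4 (moderate breeze, 5.5–7.9 m/s).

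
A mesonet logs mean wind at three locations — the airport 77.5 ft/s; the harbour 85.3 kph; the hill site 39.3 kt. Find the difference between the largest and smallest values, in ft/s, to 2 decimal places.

the harbour: 85.3 km/h = 77.7377 ft/s.
the hill site: 39.3 kt = 66.3309 ft/s.
Spread: 77.7377 − 66.3309 = 11.41 ft/s.

11.41 ft/s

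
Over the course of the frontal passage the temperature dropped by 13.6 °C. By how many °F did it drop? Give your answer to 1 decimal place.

A change of 1 °C equals a change of 1.8 °F: Δ°F = 13.6 × 1.8 = 24.5 °F.

24.5 °F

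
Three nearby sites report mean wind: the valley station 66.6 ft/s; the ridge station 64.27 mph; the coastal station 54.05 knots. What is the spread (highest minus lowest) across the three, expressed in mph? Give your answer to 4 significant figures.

18.86 mph

the valley station: 66.6 ft/s = 45.4091 mph.
the coastal station: 54.05 kt = 62.1996 mph.
Spread: 64.2700 − 45.4091 = 18.86 mph.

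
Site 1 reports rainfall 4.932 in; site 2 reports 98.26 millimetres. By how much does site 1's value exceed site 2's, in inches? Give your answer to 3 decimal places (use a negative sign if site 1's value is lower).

1.063 in

site 2: 98.26 mm = 3.868504 in.
Difference: 4.932000 − 3.868504 = 1.063 in.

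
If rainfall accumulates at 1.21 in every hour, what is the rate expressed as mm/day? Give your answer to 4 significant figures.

737.6 mm/day

1.21 in/hour × 25.4 mm/in × 24 hour/day = 737.6 mm/day.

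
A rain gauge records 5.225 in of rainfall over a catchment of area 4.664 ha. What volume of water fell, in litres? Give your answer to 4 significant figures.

6190000 litres

Depth: 5.225 in × 25.4 = 132.715 mm.
Area: 4.664 ha = 46640 m².
1 mm over 1 m² is 1 L, so volume = 132.715 × 46640 = 6189827.6 L ≈ 6190000 L.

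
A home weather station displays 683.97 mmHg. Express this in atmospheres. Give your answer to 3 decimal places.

0.900 atm

1 mmHg = 0.00131579 atm, so 683.97 × 0.00131579 = 0.900 atm.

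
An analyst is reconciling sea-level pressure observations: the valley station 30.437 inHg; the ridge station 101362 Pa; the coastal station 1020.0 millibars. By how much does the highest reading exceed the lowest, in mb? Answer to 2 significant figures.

the valley station: 30.437 inHg = 1030.72 mb.
the ridge station: 101362 Pa = 1013.62 mb.
Spread: 1030.72 − 1013.62 = 17 mb.

17 mb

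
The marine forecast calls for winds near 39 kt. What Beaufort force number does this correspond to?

Beaufort force 8

39 kt lies in the Beaufort 8 band (gale, 34–40 kt).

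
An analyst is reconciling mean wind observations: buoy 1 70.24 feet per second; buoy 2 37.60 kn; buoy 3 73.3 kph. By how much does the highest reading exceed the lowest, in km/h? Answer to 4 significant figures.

7.438 km/h

buoy 1: 70.24 ft/s = 77.07295 km/h.
buoy 2: 37.60 kt = 69.63520 km/h.
Spread: 77.07295 − 69.63520 = 7.438 km/h.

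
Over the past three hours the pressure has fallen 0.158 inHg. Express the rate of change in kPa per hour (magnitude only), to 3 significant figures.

0.178 kPa per hour

0.158 inHg / 3 h × 3.38639 kPa/inHg = 0.178 kPa/h.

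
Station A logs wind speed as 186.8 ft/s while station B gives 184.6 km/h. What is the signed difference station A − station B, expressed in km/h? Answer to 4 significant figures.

20.37 km/h

station A: 186.8 ft/s = 204.9719 km/h.
Difference: 204.9719 − 184.6000 = 20.37 km/h.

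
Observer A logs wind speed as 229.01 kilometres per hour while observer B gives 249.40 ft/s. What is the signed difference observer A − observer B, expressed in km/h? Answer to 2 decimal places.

-44.65 km/h

observer B: 249.40 ft/s = 273.6616 km/h.
Difference: 229.0100 − 273.6616 = -44.65 km/h.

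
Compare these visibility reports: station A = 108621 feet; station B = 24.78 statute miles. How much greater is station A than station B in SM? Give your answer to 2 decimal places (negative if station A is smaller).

-4.21 SM

station A: 108621 ft = 20.5722 SM.
Difference: 20.5722 − 24.7800 = -4.21 SM.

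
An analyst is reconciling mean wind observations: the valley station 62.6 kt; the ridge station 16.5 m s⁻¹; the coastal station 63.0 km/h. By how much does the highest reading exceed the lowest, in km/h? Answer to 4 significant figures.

56.54 km/h

the valley station: 62.6 kt = 115.9352 km/h.
the ridge station: 16.5 m/s = 59.4000 km/h.
Spread: 115.9352 − 59.4000 = 56.54 km/h.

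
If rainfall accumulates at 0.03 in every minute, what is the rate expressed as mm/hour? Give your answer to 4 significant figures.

0.03 in/minute × 25.4 mm/in × 60 minute/hour = 45.72 mm/hour.

45.72 mm/hour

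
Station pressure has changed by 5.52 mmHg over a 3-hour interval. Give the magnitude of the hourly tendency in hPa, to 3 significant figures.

5.52 mmHg / 3 h × 1.33322 hPa/mmHg = 2.45 hPa/h.

2.45 hPa per hour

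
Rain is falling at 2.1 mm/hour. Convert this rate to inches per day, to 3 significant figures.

1.98 in/day

2.1 mm/hour × 0.0393701 in/mm × 24 hour/day = 1.98 in/day.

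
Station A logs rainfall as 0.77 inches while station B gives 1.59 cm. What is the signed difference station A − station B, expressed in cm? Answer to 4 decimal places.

station A: 0.77 in = 1.955800 cm.
Difference: 1.955800 − 1.590000 = 0.3658 cm.

0.3658 cm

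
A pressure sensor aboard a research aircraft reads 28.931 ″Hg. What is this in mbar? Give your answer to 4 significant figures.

1 inHg = 33.8639 mb, so 28.931 × 33.8639 = 979.7 mb.

979.7 mb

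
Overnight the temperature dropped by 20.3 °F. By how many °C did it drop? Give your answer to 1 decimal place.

For a temperature change the 32° offset cancels: Δ°C = 20.3 × 0.5556 = 11.3 °C.

11.3 °C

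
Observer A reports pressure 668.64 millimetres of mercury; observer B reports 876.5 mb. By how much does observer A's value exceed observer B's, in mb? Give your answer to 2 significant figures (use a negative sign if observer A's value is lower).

15 mb

observer A: 668.64 mmHg = 891.45 mb.
Difference: 891.45 − 876.50 = 15 mb.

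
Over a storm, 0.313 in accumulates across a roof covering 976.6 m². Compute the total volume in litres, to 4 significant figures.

Depth: 0.313 in × 25.4 = 7.9502 mm.
1 mm over 1 m² is 1 L, so volume = 7.9502 × 976.6 = 7764.1653 L ≈ 7764 L.

7764 litres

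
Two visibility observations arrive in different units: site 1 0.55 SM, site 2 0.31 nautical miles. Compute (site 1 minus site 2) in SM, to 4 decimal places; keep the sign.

site 2: 0.31 nmi = 0.356742 SM.
Difference: 0.550000 − 0.356742 = 0.1933 SM.

0.1933 SM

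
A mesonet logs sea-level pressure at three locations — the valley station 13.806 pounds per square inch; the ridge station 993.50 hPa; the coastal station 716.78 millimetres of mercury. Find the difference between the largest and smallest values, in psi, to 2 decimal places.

0.60 psi

the ridge station: 993.50 hPa = 14.4095 psi.
the coastal station: 716.78 mmHg = 13.8602 psi.
Spread: 14.4095 − 13.8060 = 0.60 psi.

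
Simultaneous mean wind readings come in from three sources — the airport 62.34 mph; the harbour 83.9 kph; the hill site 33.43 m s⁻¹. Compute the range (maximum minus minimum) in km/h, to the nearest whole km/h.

36 km/h

the airport: 62.34 mph = 100.33 km/h.
the hill site: 33.43 m/s = 120.35 km/h.
Spread: 120.35 − 83.90 = 36 km/h.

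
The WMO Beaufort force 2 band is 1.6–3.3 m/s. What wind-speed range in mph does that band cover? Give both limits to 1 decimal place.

1.6–3.3 m/s × 2.237 = 3.6–7.4 mph.

3.6 to 7.4 mph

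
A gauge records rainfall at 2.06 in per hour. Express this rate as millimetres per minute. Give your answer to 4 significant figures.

2.06 in/hour × 25.4 mm/in × 0.0166667 hour/minute = 0.8721 mm/minute.

0.8721 mm/minute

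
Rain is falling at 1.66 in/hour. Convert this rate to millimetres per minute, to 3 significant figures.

1.66 in/hour × 25.4 mm/in × 0.0166667 hour/minute = 0.703 mm/minute.

0.703 mm/minute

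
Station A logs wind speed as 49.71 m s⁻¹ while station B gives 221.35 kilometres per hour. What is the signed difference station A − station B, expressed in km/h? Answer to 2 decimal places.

station A: 49.71 m/s = 178.9560 km/h.
Difference: 178.9560 − 221.3500 = -42.39 km/h.

-42.39 km/h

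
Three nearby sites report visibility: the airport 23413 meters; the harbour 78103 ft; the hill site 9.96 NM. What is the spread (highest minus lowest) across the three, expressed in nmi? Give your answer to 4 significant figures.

the airport: 23413 m = 12.64201 nmi.
the harbour: 78103 ft = 12.85410 nmi.
Spread: 12.85410 − 9.96000 = 2.894 nmi.

2.894 nmi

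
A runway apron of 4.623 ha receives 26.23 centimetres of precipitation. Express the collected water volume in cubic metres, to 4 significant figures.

12130 cubic metres

Depth: 26.23 cm × 10 = 262.3 mm.
Area: 4.623 ha = 46230 m².
1 mm over 1 m² is 1 L, so volume = 262.3 × 46230 = 12126129 L = 12130 m³.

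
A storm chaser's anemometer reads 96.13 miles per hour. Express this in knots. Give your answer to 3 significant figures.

1 mph = 0.868976 kt, so 96.13 × 0.868976 = 83.5 kt.

83.5 kt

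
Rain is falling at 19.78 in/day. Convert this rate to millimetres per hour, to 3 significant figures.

19.78 in/day × 25.4 mm/in × 0.0416667 day/hour = 20.9 mm/hour.

20.9 mm/hour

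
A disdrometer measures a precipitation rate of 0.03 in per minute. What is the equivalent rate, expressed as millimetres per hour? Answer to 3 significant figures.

45.7 mm/hour

0.03 in/minute × 25.4 mm/in × 60 minute/hour = 45.7 mm/hour.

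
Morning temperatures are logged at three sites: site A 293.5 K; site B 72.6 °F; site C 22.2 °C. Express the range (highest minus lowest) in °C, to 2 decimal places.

site A: 293.5 K = 20.350 °C.
site B: 72.6 °F = 22.556 °C.
Spread: 22.556 − 20.350 = 2.206 °C.

2.21 °C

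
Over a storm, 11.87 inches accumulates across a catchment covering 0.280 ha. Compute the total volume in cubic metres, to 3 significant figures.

Depth: 11.87 in × 25.4 = 301.498 mm.
Area: 0.280 ha = 2800 m².
1 mm over 1 m² is 1 L, so volume = 301.498 × 2800 = 844194.4 L = 844 m³.

844 cubic metres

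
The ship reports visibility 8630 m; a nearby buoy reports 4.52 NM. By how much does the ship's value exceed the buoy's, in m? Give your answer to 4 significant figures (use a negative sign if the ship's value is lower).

259.0 m

the buoy: 4.52 nmi = 8371.040 m.
Difference: 8630.000 − 8371.040 = 259.0 m.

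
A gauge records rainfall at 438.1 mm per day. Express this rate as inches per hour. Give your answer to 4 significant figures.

438.1 mm/day × 0.0393701 in/mm × 0.0416667 day/hour = 0.7187 in/hour.

0.7187 in/hour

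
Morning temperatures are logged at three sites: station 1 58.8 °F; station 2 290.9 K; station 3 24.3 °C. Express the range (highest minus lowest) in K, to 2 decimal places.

station 1: 58.8 °F = 14.889 °C.
station 2: 290.9 K = 17.750 °C.
Spread: 24.300 − 14.889 = 9.411 °C.

9.41 K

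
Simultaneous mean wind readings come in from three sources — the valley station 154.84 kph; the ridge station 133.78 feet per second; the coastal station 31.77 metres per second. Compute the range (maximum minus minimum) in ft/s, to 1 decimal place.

the valley station: 154.84 km/h = 141.113 ft/s.
the coastal station: 31.77 m/s = 104.232 ft/s.
Spread: 141.113 − 104.232 = 36.9 ft/s.

36.9 ft/s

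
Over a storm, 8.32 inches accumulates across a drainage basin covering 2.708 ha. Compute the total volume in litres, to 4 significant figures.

Depth: 8.32 in × 25.4 = 211.328 mm.
Area: 2.708 ha = 27080 m².
1 mm over 1 m² is 1 L, so volume = 211.328 × 27080 = 5722762.2 L ≈ 5723000 L.

5723000 litres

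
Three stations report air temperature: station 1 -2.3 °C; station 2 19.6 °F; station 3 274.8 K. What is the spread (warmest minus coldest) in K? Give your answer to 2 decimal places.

station 2: 19.6 °F = -6.889 °C.
station 3: 274.8 K = 1.650 °C.
Spread: 1.650 − (-6.889) = 8.539 °C.

8.54 K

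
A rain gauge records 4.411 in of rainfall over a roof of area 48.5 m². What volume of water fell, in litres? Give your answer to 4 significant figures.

5434 litres

Depth: 4.411 in × 25.4 = 112.0394 mm.
1 mm over 1 m² is 1 L, so volume = 112.0394 × 48.5 = 5433.9109 L ≈ 5434 L.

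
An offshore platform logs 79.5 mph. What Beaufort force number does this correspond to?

Beaufort force 12

79.5 mph = 35.5 m/s, which is Beaufort 12 (hurricane force, ≥32.7 m/s).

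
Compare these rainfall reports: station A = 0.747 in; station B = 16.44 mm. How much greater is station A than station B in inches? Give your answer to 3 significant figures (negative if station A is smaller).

0.0998 in

station B: 16.44 mm = 0.647244 in.
Difference: 0.747000 − 0.647244 = 0.0998 in.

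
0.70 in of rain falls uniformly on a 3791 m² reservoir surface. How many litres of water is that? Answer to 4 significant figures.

Depth: 0.70 in × 25.4 = 17.78 mm.
1 mm over 1 m² is 1 L, so volume = 17.78 × 3791 = 67403.98 L ≈ 67400 L.

67400 litres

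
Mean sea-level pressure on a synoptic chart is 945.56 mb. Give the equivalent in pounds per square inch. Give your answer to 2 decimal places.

1 mb = 0.0145038 psi, so 945.56 × 0.0145038 = 13.71 psi.

13.71 psi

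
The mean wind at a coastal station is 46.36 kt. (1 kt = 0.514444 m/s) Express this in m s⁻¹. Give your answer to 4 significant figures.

23.85 m/s

1 kt = 0.514444 m/s, so 46.36 × 0.514444 = 23.85 m/s.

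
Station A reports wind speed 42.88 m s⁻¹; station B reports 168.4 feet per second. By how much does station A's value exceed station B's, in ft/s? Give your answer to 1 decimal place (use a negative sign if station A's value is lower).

station A: 42.88 m/s = 140.682 ft/s.
Difference: 140.682 − 168.400 = -27.7 ft/s.

-27.7 ft/s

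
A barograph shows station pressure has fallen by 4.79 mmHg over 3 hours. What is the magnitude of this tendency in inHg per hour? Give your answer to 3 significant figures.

0.0629 inHg per hour

4.79 mmHg / 3 h × 0.0393701 inHg/mmHg = 0.0629 inHg/h.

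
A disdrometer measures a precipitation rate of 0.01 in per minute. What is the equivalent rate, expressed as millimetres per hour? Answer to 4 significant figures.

15.24 mm/hour

0.01 in/minute × 25.4 mm/in × 60 minute/hour = 15.24 mm/hour.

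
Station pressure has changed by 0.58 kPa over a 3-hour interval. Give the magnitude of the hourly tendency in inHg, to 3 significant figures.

0.0571 inHg per hour

0.58 kPa / 3 h × 0.2953 inHg/kPa = 0.0571 inHg/h.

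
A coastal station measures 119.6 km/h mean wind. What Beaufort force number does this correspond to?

Beaufort force 12

119.6 km/h = 33.2 m/s, which is Beaufort 12 (hurricane force, ≥32.7 m/s).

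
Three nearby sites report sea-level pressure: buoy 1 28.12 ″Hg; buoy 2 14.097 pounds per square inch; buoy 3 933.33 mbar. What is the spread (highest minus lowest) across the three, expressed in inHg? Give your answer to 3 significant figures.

1.14 inHg

buoy 2: 14.097 psi = 28.7018 inHg.
buoy 3: 933.33 mb = 27.5612 inHg.
Spread: 28.7018 − 27.5612 = 1.14 inHg.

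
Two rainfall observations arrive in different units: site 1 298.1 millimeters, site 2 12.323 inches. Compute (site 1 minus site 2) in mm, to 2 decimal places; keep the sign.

-14.90 mm

site 2: 12.323 in = 313.0042 mm.
Difference: 298.1000 − 313.0042 = -14.90 mm.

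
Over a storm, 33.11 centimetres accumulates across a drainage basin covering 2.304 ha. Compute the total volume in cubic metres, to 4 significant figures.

Depth: 33.11 cm × 10 = 331.1 mm.
Area: 2.304 ha = 23040 m².
1 mm over 1 m² is 1 L, so volume = 331.1 × 23040 = 7628544 L = 7629 m³.

7629 cubic metres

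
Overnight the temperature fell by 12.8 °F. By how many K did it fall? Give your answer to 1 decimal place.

For a temperature change the 32° offset cancels: ΔK = 12.8 × 0.5556 = 7.1 K.

7.1 K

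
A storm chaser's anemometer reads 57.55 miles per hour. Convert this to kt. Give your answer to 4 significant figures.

1 mph = 0.868976 kt, so 57.55 × 0.868976 = 50.01 kt.

50.01 kt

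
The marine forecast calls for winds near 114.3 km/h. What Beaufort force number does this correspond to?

Beaufort force 11

114.3 km/h = 31.8 m/s, which is Beaufort 11 (violent storm, 28.5–32.6 m/s).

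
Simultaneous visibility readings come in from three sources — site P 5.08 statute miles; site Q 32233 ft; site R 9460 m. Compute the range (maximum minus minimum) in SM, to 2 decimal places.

site Q: 32233 ft = 6.1047 SM.
site R: 9460 m = 5.8782 SM.
Spread: 6.1047 − 5.0800 = 1.02 SM.

1.02 SM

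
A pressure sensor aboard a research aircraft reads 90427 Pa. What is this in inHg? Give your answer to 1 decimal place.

26.7 inHg

1 Pa = 0.0002953 inHg, so 90427 × 0.0002953 = 26.7 inHg.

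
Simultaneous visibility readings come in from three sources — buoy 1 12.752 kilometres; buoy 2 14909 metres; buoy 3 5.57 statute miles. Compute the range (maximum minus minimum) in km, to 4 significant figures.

5.945 km

buoy 2: 14909 m = 14.90900 km.
buoy 3: 5.57 SM = 8.96405 km.
Spread: 14.90900 − 8.96405 = 5.945 km.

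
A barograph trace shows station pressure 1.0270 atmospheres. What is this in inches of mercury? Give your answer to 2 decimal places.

1 atm = 29.9213 inHg, so 1.0270 × 29.9213 = 30.73 inHg.

30.73 inHg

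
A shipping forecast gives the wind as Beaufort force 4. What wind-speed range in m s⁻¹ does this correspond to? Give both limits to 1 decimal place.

Beaufort 4 (moderate breeze) spans 5.5–7.9 m/s.

5.5 to 7.9 m/s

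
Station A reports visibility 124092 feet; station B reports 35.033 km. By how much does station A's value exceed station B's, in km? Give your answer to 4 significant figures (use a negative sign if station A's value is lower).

station A: 124092 ft = 37.82324 km.
Difference: 37.82324 − 35.03300 = 2.790 km.

2.790 km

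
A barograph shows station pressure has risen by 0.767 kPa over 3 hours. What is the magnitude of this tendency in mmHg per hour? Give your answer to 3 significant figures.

0.767 kPa / 3 h × 7.50062 mmHg/kPa = 1.92 mmHg/h.

1.92 mmHg per hour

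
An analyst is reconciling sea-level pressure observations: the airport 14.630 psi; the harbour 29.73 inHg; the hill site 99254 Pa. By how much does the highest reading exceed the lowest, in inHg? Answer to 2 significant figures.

0.48 inHg

the airport: 14.630 psi = 29.7870 inHg.
the hill site: 99254 Pa = 29.3097 inHg.
Spread: 29.7870 − 29.3097 = 0.48 inHg.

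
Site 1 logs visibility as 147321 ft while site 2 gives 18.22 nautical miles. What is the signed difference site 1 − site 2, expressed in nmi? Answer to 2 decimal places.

site 1: 147321 ft = 24.2459 nmi.
Difference: 24.2459 − 18.2200 = 6.03 nmi.

6.03 nmi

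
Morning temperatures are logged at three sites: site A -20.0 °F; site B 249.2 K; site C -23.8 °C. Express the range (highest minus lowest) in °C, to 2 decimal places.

5.09 °C

site A: -20.0 °F = -28.889 °C.
site B: 249.2 K = -23.950 °C.
Spread: (-23.800) − (-28.889) = 5.089 °C.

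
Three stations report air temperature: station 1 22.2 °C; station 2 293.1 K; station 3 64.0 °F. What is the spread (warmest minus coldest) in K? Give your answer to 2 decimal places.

station 2: 293.1 K = 19.950 °C.
station 3: 64.0 °F = 17.778 °C.
Spread: 22.200 − 17.778 = 4.422 °C.

4.42 K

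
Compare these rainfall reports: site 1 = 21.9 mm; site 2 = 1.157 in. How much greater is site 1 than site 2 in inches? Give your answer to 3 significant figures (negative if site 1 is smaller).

site 1: 21.9 mm = 0.86220 in.
Difference: 0.86220 − 1.15700 = -0.295 in.

-0.295 in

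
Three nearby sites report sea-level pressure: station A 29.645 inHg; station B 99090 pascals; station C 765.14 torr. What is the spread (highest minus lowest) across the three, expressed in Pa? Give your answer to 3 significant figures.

2920 Pa

station A: 29.645 inHg = 100389.50 Pa.
station C: 765.14 mmHg = 102010.29 Pa.
Spread: 102010.29 − 99090.00 = 2920 Pa.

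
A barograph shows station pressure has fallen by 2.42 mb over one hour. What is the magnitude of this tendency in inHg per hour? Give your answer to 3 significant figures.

0.0715 inHg per hour

2.42 mb / 1 h × 0.02953 inHg/mb = 0.0715 inHg/h.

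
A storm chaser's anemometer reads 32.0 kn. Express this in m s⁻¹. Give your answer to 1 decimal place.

1 kt = 0.514444 m/s, so 32.0 × 0.514444 = 16.5 m/s.

16.5 m/s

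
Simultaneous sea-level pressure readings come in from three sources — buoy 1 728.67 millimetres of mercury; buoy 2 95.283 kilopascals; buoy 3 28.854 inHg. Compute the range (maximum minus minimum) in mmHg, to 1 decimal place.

18.2 mmHg

buoy 2: 95.283 kPa = 714.681 mmHg.
buoy 3: 28.854 inHg = 732.892 mmHg.
Spread: 732.892 − 714.681 = 18.2 mmHg.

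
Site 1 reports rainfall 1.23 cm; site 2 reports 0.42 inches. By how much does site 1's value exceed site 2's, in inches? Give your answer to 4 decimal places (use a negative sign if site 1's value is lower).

site 1: 1.23 cm = 0.484252 in.
Difference: 0.484252 − 0.420000 = 0.0643 in.

0.0643 in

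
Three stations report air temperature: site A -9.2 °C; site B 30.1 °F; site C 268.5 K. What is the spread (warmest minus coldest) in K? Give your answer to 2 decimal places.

site B: 30.1 °F = -1.056 °C.
site C: 268.5 K = -4.650 °C.
Spread: (-1.056) − (-9.200) = 8.144 °C.

8.14 K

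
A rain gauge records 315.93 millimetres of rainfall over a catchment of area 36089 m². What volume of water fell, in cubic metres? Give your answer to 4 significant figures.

1 mm over 1 m² is 1 L, so volume = 315.93 × 36089 = 11401598 L = 11400 m³.

11400 cubic metres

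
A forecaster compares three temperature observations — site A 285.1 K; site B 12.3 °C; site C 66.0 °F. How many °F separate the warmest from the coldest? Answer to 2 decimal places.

12.49 °F

site A: 285.1 K = 11.950 °C.
site C: 66.0 °F = 18.889 °C.
Spread: 18.889 − 11.950 = 6.939 °C = 12.49 °F.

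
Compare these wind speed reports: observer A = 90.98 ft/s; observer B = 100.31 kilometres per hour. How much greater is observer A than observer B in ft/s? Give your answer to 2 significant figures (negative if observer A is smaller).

-0.44 ft/s

observer B: 100.31 km/h = 91.4170 ft/s.
Difference: 90.9800 − 91.4170 = -0.44 ft/s.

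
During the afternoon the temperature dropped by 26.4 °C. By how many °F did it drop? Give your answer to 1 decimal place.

47.5 °F

A change of 1 °C equals a change of 1.8 °F: Δ°F = 26.4 × 1.8 = 47.5 °F.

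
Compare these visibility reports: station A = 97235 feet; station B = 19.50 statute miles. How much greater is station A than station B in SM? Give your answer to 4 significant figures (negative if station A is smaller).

station A: 97235 ft = 18.41572 SM.
Difference: 18.41572 − 19.50000 = -1.084 SM.

-1.084 SM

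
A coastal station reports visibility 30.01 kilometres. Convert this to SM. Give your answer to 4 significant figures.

18.65 SM

1 km = 0.621371 SM, so 30.01 × 0.621371 = 18.65 SM.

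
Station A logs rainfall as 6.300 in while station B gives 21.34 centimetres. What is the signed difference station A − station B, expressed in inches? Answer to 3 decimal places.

station B: 21.34 cm = 8.40157 in.
Difference: 6.30000 − 8.40157 = -2.102 in.

-2.102 in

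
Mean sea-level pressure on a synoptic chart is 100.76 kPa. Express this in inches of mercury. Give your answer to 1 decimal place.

29.8 inHg

1 kPa = 0.2953 inHg, so 100.76 × 0.2953 = 29.8 inHg.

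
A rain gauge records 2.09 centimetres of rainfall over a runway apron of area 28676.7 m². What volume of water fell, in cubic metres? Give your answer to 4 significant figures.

Depth: 2.09 cm × 10 = 20.9 mm.
1 mm over 1 m² is 1 L, so volume = 20.9 × 28676.7 = 599343.03 L = 599.3 m³.

599.3 cubic metres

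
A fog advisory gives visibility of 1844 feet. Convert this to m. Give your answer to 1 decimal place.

562.1 m

1 ft = 0.3048 m, so 1844 × 0.3048 = 562.1 m.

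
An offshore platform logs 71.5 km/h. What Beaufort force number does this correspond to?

Beaufort force 8

71.5 km/h = 19.9 m/s, which is Beaufort 8 (gale, 17.2–20.7 m/s).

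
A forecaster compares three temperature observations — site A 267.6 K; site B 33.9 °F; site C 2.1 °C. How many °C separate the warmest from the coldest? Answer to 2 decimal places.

7.65 °C

site A: 267.6 K = -5.550 °C.
site B: 33.9 °F = 1.056 °C.
Spread: 2.100 − (-5.550) = 7.650 °C.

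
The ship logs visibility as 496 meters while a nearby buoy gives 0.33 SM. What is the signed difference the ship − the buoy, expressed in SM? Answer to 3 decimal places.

-0.022 SM

the ship: 496 m = 0.30820 SM.
Difference: 0.30820 − 0.33000 = -0.022 SM.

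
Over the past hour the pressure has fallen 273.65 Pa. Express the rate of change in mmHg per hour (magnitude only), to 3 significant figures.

273.65 Pa / 1 h × 0.00750062 mmHg/Pa = 2.05 mmHg/h.

2.05 mmHg per hour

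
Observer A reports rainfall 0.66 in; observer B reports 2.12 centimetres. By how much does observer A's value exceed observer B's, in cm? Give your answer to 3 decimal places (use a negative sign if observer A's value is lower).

-0.444 cm

observer A: 0.66 in = 1.67640 cm.
Difference: 1.67640 − 2.12000 = -0.444 cm.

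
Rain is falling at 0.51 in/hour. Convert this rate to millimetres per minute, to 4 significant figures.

0.2159 mm/minute

0.51 in/hour × 25.4 mm/in × 0.0166667 hour/minute = 0.2159 mm/minute.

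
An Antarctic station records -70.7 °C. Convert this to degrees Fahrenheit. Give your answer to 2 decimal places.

°F = °C × 9/5 + 32 = -70.7 × 1.8 + 32 = -95.26 °F.

-95.26 °F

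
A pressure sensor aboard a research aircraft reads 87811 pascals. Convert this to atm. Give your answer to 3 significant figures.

0.867 atm

1 Pa = 9.86923e-06 atm, so 87811 × 9.86923e-06 = 0.867 atm.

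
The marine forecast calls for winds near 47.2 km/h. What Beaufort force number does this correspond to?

Beaufort force 6

47.2 km/h = 13.1 m/s, which is Beaufort 6 (strong breeze, 10.8–13.8 m/s).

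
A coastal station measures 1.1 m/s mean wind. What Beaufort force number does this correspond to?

Beaufort force 1

1.1 m/s lies in the Beaufort 1 band (light air, 0.3–1.5 m/s).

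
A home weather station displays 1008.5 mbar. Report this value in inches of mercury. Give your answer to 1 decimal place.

1 mb = 0.02953 inHg, so 1008.5 × 0.02953 = 29.8 inHg.

29.8 inHg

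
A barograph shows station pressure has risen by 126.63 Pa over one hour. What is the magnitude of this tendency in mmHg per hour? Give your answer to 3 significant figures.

0.950 mmHg per hour

126.63 Pa / 1 h × 0.00750062 mmHg/Pa = 0.950 mmHg/h.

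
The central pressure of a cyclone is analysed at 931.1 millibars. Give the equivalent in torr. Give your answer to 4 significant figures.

1 mb = 0.750062 mmHg, so 931.1 × 0.750062 = 698.4 mmHg.

698.4 mmHg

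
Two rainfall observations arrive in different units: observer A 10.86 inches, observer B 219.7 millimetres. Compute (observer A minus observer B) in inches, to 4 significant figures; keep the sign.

observer B: 219.7 mm = 8.64961 in.
Difference: 10.86000 − 8.64961 = 2.210 in.

2.210 in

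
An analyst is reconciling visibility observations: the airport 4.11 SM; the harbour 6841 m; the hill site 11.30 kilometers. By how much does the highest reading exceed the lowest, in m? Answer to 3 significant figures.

the airport: 4.11 SM = 6614.40 m.
the hill site: 11.30 km = 11300.00 m.
Spread: 11300.00 − 6614.40 = 4690 m.

4690 m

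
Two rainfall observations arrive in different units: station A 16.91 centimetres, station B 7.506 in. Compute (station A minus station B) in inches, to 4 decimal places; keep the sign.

station A: 16.91 cm = 6.657480 in.
Difference: 6.657480 − 7.506000 = -0.8485 in.

-0.8485 in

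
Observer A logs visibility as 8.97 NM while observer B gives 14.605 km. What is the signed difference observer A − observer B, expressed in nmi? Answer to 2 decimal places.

1.08 nmi

observer B: 14.605 km = 7.8861 nmi.
Difference: 8.9700 − 7.8861 = 1.08 nmi.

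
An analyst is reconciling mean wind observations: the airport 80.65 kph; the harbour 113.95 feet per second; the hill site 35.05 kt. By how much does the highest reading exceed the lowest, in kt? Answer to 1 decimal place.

the airport: 80.65 km/h = 43.548 kt.
the harbour: 113.95 ft/s = 67.514 kt.
Spread: 67.514 − 35.050 = 32.5 kt.

32.5 kt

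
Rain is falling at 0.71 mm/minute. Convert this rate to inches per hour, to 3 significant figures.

1.68 in/hour

0.71 mm/minute × 0.0393701 in/mm × 60 minute/hour = 1.68 in/hour.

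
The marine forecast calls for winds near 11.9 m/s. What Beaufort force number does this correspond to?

11.9 m/s lies in the Beaufort 6 band (strong breeze, 10.8–13.8 m/s).

Beaufort force 6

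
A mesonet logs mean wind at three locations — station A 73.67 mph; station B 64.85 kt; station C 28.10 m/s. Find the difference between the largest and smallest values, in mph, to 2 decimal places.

11.77 mph

station B: 64.85 kt = 74.6280 mph.
station C: 28.10 m/s = 62.8579 mph.
Spread: 74.6280 − 62.8579 = 11.77 mph.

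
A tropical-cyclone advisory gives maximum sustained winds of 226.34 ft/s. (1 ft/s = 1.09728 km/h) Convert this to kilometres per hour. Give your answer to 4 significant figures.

248.4 km/h

1 ft/s = 1.09728 km/h, so 226.34 × 1.09728 = 248.4 km/h.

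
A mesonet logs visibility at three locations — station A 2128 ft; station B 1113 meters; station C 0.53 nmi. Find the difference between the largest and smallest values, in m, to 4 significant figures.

station A: 2128 ft = 648.614 m.
station C: 0.53 nmi = 981.560 m.
Spread: 1113.000 − 648.614 = 464.4 m.

464.4 m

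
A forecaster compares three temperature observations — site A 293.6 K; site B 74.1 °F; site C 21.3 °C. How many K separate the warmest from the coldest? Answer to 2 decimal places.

site A: 293.6 K = 20.450 °C.
site B: 74.1 °F = 23.389 °C.
Spread: 23.389 − 20.450 = 2.939 °C.

2.94 K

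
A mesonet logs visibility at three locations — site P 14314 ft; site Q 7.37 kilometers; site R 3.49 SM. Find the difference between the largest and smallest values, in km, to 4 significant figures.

3.007 km

site P: 14314 ft = 4.36291 km.
site R: 3.49 SM = 5.61661 km.
Spread: 7.37000 − 4.36291 = 3.007 km.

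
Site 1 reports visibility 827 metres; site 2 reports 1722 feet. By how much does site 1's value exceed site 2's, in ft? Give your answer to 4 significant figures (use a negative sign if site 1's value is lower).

site 1: 827 m = 2713.255 ft.
Difference: 2713.255 − 1722.000 = 991.3 ft.

991.3 ft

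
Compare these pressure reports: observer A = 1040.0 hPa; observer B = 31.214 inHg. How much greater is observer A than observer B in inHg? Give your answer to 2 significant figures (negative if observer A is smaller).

-0.50 inHg

observer A: 1040.0 hPa = 30.7112 inHg.
Difference: 30.7112 − 31.2140 = -0.50 inHg.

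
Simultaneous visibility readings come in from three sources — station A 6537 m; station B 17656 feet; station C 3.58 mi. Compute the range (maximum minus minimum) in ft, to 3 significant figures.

station A: 6537 m = 21446.85 ft.
station C: 3.58 SM = 18902.40 ft.
Spread: 21446.85 − 17656.00 = 3790 ft.

3790 ft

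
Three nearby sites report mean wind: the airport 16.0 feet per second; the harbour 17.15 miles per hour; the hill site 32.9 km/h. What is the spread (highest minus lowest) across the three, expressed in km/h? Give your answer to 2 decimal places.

15.34 km/h

the airport: 16.0 ft/s = 17.5565 km/h.
the harbour: 17.15 mph = 27.6002 km/h.
Spread: 32.9000 − 17.5565 = 15.34 km/h.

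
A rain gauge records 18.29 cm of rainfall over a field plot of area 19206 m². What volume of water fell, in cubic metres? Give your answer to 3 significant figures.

Depth: 18.29 cm × 10 = 182.9 mm.
1 mm over 1 m² is 1 L, so volume = 182.9 × 19206 = 3512777.4 L = 3510 m³.

3510 cubic metres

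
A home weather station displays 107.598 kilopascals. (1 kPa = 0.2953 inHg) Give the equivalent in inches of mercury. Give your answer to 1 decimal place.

31.8 inHg

1 kPa = 0.2953 inHg, so 107.598 × 0.2953 = 31.8 inHg.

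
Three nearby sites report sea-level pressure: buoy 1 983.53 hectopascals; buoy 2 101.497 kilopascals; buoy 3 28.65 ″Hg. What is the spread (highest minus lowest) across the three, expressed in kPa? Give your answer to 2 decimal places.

4.48 kPa

buoy 1: 983.53 hPa = 98.3530 kPa.
buoy 3: 28.65 inHg = 97.0200 kPa.
Spread: 101.4970 − 97.0200 = 4.48 kPa.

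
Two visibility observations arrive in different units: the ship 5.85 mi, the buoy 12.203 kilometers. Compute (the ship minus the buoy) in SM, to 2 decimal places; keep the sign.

the buoy: 12.203 km = 7.5826 SM.
Difference: 5.8500 − 7.5826 = -1.73 SM.

-1.73 SM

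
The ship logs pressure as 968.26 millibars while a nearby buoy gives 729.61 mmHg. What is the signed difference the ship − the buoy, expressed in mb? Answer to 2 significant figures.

the buoy: 729.61 mmHg = 972.733 mb.
Difference: 968.260 − 972.733 = -4.5 mb.

-4.5 mb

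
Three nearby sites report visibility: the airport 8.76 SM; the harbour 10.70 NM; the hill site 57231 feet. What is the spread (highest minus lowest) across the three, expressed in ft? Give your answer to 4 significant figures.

18760 ft

the airport: 8.76 SM = 46252.80 ft.
the harbour: 10.70 nmi = 65014.44 ft.
Spread: 65014.44 − 46252.80 = 18760 ft.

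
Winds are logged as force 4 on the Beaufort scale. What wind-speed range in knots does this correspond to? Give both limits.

Beaufort 4 (moderate breeze) spans 11–16 knots.

11 to 16 kt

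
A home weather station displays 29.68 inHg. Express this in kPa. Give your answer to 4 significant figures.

1 inHg = 3.38639 kPa, so 29.68 × 3.38639 = 100.5 kPa.

100.5 kPa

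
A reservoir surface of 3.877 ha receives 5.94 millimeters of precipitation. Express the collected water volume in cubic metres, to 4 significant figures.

230.3 cubic metres

Area: 3.877 ha = 38770 m².
1 mm over 1 m² is 1 L, so volume = 5.94 × 38770 = 230293.8 L = 230.3 m³.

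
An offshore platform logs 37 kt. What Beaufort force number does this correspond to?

Beaufort force 8

37 kt lies in the Beaufort 8 band (gale, 34–40 kt).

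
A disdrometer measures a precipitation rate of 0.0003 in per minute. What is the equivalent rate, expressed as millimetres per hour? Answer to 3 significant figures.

0.0003 in/minute × 25.4 mm/in × 60 minute/hour = 0.457 mm/hour.

0.457 mm/hour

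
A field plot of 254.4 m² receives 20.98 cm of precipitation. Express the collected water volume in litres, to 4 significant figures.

Depth: 20.98 cm × 10 = 209.8 mm.
1 mm over 1 m² is 1 L, so volume = 209.8 × 254.4 = 53373.12 L ≈ 53370 L.

53370 litres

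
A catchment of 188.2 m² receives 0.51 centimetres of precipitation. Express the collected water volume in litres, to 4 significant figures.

959.8 litres

Depth: 0.51 cm × 10 = 5.1 mm.
1 mm over 1 m² is 1 L, so volume = 5.1 × 188.2 = 959.82 L ≈ 959.8 L.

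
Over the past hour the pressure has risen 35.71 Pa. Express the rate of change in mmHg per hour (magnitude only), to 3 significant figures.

0.268 mmHg per hour

35.71 Pa / 1 h × 0.00750062 mmHg/Pa = 0.268 mmHg/h.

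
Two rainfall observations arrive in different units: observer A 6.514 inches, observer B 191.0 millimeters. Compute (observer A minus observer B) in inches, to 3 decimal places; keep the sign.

-1.006 in

observer B: 191.0 mm = 7.51969 in.
Difference: 6.51400 − 7.51969 = -1.006 in.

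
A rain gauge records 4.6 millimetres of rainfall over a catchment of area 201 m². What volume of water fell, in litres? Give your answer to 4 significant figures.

1 mm over 1 m² is 1 L, so volume = 4.6 × 201 = 924.6 L.

924.6 litres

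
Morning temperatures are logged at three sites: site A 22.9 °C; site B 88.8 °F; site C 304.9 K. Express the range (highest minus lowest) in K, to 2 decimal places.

site B: 88.8 °F = 31.556 °C.
site C: 304.9 K = 31.750 °C.
Spread: 31.750 − 22.900 = 8.850 °C.

8.85 K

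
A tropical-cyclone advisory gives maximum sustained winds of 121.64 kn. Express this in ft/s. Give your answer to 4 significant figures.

1 kt = 1.68781 ft/s, so 121.64 × 1.68781 = 205.3 ft/s.

205.3 ft/s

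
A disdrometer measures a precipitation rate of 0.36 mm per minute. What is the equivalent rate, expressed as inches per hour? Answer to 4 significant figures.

0.8504 in/hour

0.36 mm/minute × 0.0393701 in/mm × 60 minute/hour = 0.8504 in/hour.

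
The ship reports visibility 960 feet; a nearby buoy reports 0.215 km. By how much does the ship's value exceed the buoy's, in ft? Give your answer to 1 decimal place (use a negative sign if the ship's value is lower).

254.6 ft

the buoy: 0.215 km = 705.381 ft.
Difference: 960.000 − 705.381 = 254.6 ft.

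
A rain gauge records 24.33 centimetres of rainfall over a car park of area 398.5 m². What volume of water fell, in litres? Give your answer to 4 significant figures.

96960 litres

Depth: 24.33 cm × 10 = 243.3 mm.
1 mm over 1 m² is 1 L, so volume = 243.3 × 398.5 = 96955.05 L ≈ 96960 L.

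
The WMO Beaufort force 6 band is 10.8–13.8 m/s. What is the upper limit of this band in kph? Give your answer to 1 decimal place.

49.7 km/h

10.8–13.8 m/s × 3.6 = 38.9–49.7 km/h.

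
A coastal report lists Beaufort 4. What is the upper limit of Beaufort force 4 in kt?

Beaufort 4 (moderate breeze) spans 11–16 knots.

16 kt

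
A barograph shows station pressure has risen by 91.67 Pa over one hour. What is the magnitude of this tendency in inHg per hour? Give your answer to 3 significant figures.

91.67 Pa / 1 h × 0.0002953 inHg/Pa = 0.0271 inHg/h.

0.0271 inHg per hour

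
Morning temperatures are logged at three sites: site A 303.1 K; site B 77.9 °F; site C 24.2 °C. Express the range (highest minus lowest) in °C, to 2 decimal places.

5.75 °C

site A: 303.1 K = 29.950 °C.
site B: 77.9 °F = 25.500 °C.
Spread: 29.950 − 24.200 = 5.750 °C.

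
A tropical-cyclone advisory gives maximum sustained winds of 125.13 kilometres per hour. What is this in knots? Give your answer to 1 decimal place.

67.6 kt

1 km/h = 0.539957 kt, so 125.13 × 0.539957 = 67.6 kt.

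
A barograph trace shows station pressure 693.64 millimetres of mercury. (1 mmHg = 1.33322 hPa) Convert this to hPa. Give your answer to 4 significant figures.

924.8 hPa

1 mmHg = 1.33322 hPa, so 693.64 × 1.33322 = 924.8 hPa.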